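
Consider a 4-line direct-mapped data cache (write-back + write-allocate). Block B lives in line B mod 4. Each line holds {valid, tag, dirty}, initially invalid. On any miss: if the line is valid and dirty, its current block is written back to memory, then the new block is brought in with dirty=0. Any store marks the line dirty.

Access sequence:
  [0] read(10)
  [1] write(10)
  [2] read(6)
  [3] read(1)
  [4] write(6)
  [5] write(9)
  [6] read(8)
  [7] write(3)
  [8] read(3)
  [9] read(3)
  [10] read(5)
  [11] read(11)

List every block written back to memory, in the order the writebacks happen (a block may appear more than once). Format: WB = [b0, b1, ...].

0: R B10 -> L2 miss  d=-]
1: W B10 -> L2 hit  d=D]
2: R B6 -> L2 miss wb->B10  d=-]
3: R B1 -> L1 miss  d=-]
4: W B6 -> L2 hit  d=D]
5: W B9 -> L1 miss  d=D]
6: R B8 -> L0 miss  d=-]
7: W B3 -> L3 miss  d=D]
8: R B3 -> L3 hit  d=D]
9: R B3 -> L3 hit  d=D]
10: R B5 -> L1 miss wb->B9  d=-]
11: R B11 -> L3 miss wb->B3  d=-]

WB = [10, 9, 3]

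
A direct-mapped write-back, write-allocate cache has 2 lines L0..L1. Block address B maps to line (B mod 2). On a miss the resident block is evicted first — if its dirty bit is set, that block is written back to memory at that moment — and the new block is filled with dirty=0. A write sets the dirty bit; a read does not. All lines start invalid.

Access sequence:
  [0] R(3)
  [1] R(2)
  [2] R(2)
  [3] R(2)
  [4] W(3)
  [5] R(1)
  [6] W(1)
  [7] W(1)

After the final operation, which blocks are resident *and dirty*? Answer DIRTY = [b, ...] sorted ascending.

0: R B3 -> L1 miss  d=-]
1: R B2 -> L0 miss  d=-]
2: R B2 -> L0 hit  d=-]
3: R B2 -> L0 hit  d=-]
4: W B3 -> L1 hit  d=D]
5: R B1 -> L1 miss wb->B3  d=-]
6: W B1 -> L1 hit  d=D]
7: W B1 -> L1 hit  d=D]

DIRTY = [1]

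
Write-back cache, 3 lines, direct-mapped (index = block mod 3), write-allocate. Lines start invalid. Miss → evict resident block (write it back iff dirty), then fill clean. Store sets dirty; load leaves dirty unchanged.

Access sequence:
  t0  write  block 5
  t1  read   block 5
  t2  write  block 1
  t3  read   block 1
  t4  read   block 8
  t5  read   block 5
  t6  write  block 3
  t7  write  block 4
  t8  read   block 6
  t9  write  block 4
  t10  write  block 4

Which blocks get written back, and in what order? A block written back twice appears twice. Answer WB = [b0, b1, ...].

  0 | W B5 → L2 miss [D]
  1 | R B5 → L2 hit [D]
  2 | W B1 → L1 miss [D]
  3 | R B1 → L1 hit [D]
  4 | R B8 → L2 miss wb→B5 [-]
  5 | R B5 → L2 miss [-]
  6 | W B3 → L0 miss [D]
  7 | W B4 → L1 miss wb→B1 [D]
  8 | R B6 → L0 miss wb→B3 [-]
  9 | W B4 → L1 hit [D]
  10 | W B4 → L1 hit [D]

WB = [5, 1, 3]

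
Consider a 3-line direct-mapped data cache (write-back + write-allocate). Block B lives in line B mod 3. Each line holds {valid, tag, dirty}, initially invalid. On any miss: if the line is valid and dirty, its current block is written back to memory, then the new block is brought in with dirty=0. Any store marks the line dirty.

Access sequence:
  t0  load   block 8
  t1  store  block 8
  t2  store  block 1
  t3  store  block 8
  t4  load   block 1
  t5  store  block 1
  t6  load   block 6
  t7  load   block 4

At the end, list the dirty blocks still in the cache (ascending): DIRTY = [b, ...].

0: R B8 -> L2 miss  d=-]
1: W B8 -> L2 hit  d=D]
2: W B1 -> L1 miss  d=D]
3: W B8 -> L2 hit  d=D]
4: R B1 -> L1 hit  d=D]
5: W B1 -> L1 hit  d=D]
6: R B6 -> L0 miss  d=-]
7: R B4 -> L1 miss wb->B1  d=-]

DIRTY = [8]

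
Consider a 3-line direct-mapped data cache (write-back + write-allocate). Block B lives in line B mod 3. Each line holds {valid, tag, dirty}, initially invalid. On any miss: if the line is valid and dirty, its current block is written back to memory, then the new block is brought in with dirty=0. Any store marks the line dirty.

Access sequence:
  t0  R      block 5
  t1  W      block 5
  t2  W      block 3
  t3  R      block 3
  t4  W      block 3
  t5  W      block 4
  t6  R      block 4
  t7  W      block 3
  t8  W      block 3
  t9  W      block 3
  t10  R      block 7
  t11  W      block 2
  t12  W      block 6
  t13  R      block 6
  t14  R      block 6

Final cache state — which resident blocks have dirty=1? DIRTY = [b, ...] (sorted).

0: R B5 -> L2 miss  d=-]
1: W B5 -> L2 hit  d=D]
2: W B3 -> L0 miss  d=D]
3: R B3 -> L0 hit  d=D]
4: W B3 -> L0 hit  d=D]
5: W B4 -> L1 miss  d=D]
6: R B4 -> L1 hit  d=D]
7: W B3 -> L0 hit  d=D]
8: W B3 -> L0 hit  d=D]
9: W B3 -> L0 hit  d=D]
10: R B7 -> L1 miss wb->B4  d=-]
11: W B2 -> L2 miss wb->B5  d=D]
12: W B6 -> L0 miss wb->B3  d=D]
13: R B6 -> L0 hit  d=D]
14: R B6 -> L0 hit  d=D]

DIRTY = [2, 6]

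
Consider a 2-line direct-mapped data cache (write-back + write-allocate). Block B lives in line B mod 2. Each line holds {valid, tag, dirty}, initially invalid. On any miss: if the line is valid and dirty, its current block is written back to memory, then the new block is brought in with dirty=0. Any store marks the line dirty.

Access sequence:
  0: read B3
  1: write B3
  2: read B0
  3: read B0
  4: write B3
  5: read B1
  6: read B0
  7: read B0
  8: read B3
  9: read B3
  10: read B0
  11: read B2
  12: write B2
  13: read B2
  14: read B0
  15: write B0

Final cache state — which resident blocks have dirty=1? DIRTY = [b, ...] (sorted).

DIRTY = [0]

0: R B3 → L1 miss [-]
1: W B3 → L1 hit [D]
2: R B0 → L0 miss [-]
3: R B0 → L0 hit [-]
4: W B3 → L1 hit [D]
5: R B1 → L1 miss wb→B3 [-]
6: R B0 → L0 hit [-]
7: R B0 → L0 hit [-]
8: R B3 → L1 miss [-]
9: R B3 → L1 hit [-]
10: R B0 → L0 hit [-]
11: R B2 → L0 miss [-]
12: W B2 → L0 hit [D]
13: R B2 → L0 hit [D]
14: R B0 → L0 miss wb→B2 [-]
15: W B0 → L0 hit [D]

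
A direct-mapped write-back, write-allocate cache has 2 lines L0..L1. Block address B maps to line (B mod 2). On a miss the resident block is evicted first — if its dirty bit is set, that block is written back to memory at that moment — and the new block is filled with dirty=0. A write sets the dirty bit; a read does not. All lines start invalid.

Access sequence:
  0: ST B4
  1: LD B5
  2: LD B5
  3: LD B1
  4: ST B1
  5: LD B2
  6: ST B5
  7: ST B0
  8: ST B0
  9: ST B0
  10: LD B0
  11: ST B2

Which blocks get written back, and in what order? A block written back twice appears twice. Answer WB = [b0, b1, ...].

  0 | W B4 → L0 miss [D]
  1 | R B5 → L1 miss [-]
  2 | R B5 → L1 hit [-]
  3 | R B1 → L1 miss [-]
  4 | W B1 → L1 hit [D]
  5 | R B2 → L0 miss wb→B4 [-]
  6 | W B5 → L1 miss wb→B1 [D]
  7 | W B0 → L0 miss [D]
  8 | W B0 → L0 hit [D]
  9 | W B0 → L0 hit [D]
  10 | R B0 → L0 hit [D]
  11 | W B2 → L0 miss wb→B0 [D]

WB = [4, 1, 0]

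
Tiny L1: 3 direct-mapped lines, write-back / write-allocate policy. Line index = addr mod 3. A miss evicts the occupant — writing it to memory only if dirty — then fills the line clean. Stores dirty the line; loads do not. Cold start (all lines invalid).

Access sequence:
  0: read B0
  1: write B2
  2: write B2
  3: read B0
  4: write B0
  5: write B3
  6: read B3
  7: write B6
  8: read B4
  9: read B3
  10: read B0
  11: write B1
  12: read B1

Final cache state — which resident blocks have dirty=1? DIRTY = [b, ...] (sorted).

DIRTY = [1, 2]

  0 | R B0 → L0 miss [-]
  1 | W B2 → L2 miss [D]
  2 | W B2 → L2 hit [D]
  3 | R B0 → L0 hit [-]
  4 | W B0 → L0 hit [D]
  5 | W B3 → L0 miss wb→B0 [D]
  6 | R B3 → L0 hit [D]
  7 | W B6 → L0 miss wb→B3 [D]
  8 | R B4 → L1 miss [-]
  9 | R B3 → L0 miss wb→B6 [-]
  10 | R B0 → L0 miss [-]
  11 | W B1 → L1 miss [D]
  12 | R B1 → L1 hit [D]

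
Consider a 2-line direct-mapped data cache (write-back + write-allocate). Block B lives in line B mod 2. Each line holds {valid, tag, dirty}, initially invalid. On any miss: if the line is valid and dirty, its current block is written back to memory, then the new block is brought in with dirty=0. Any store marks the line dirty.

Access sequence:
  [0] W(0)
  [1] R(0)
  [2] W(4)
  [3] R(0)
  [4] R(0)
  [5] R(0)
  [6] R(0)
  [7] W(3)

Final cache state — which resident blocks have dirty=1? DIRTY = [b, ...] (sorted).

DIRTY = [3]

0: W B0 -> L0 miss  d=D]
1: R B0 -> L0 hit  d=D]
2: W B4 -> L0 miss wb->B0  d=D]
3: R B0 -> L0 miss wb->B4  d=-]
4: R B0 -> L0 hit  d=-]
5: R B0 -> L0 hit  d=-]
6: R B0 -> L0 hit  d=-]
7: W B3 -> L1 miss  d=D]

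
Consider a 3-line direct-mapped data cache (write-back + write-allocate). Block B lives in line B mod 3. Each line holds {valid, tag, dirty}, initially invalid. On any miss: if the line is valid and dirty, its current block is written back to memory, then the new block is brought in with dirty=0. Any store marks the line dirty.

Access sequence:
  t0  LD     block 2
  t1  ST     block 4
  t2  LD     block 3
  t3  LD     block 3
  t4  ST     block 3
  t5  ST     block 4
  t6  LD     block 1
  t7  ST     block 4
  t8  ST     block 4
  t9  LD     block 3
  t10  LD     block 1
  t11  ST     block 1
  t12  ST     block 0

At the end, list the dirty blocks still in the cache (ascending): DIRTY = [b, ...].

  0 | R B2 → L2 miss [-]
  1 | W B4 → L1 miss [D]
  2 | R B3 → L0 miss [-]
  3 | R B3 → L0 hit [-]
  4 | W B3 → L0 hit [D]
  5 | W B4 → L1 hit [D]
  6 | R B1 → L1 miss wb→B4 [-]
  7 | W B4 → L1 miss [D]
  8 | W B4 → L1 hit [D]
  9 | R B3 → L0 hit [D]
  10 | R B1 → L1 miss wb→B4 [-]
  11 | W B1 → L1 hit [D]
  12 | W B0 → L0 miss wb→B3 [D]

DIRTY = [0, 1]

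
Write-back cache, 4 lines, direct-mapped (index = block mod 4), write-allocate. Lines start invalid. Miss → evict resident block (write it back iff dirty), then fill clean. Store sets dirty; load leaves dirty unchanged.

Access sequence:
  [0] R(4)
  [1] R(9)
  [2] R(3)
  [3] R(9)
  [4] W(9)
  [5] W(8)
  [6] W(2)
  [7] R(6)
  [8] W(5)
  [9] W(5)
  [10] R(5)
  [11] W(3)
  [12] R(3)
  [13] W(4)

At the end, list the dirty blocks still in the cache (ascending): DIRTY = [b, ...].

DIRTY = [3, 4, 5]

0: R B4 -> L0 miss  d=-]
1: R B9 -> L1 miss  d=-]
2: R B3 -> L3 miss  d=-]
3: R B9 -> L1 hit  d=-]
4: W B9 -> L1 hit  d=D]
5: W B8 -> L0 miss  d=D]
6: W B2 -> L2 miss  d=D]
7: R B6 -> L2 miss wb->B2  d=-]
8: W B5 -> L1 miss wb->B9  d=D]
9: W B5 -> L1 hit  d=D]
10: R B5 -> L1 hit  d=D]
11: W B3 -> L3 hit  d=D]
12: R B3 -> L3 hit  d=D]
13: W B4 -> L0 miss wb->B8  d=D]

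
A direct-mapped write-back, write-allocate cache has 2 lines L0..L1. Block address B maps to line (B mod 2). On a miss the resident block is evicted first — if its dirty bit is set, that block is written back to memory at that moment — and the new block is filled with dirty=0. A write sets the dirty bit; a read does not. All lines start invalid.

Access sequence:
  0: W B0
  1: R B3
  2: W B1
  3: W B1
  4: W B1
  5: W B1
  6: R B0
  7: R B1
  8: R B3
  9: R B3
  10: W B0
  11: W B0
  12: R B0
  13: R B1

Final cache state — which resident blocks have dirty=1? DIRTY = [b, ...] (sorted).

DIRTY = [0]

  0 | W B0 → L0 miss [D]
  1 | R B3 → L1 miss [-]
  2 | W B1 → L1 miss [D]
  3 | W B1 → L1 hit [D]
  4 | W B1 → L1 hit [D]
  5 | W B1 → L1 hit [D]
  6 | R B0 → L0 hit [D]
  7 | R B1 → L1 hit [D]
  8 | R B3 → L1 miss wb→B1 [-]
  9 | R B3 → L1 hit [-]
  10 | W B0 → L0 hit [D]
  11 | W B0 → L0 hit [D]
  12 | R B0 → L0 hit [D]
  13 | R B1 → L1 miss [-]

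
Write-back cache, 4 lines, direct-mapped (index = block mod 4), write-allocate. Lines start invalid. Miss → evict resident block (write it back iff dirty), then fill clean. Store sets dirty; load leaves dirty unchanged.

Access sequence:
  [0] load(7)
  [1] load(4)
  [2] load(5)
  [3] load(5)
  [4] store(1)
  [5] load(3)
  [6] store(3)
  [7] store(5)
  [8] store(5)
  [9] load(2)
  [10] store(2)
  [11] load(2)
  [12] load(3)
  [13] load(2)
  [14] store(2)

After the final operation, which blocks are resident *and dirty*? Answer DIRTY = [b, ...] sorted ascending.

0: R B7 -> L3 miss  d=-]
1: R B4 -> L0 miss  d=-]
2: R B5 -> L1 miss  d=-]
3: R B5 -> L1 hit  d=-]
4: W B1 -> L1 miss  d=D]
5: R B3 -> L3 miss  d=-]
6: W B3 -> L3 hit  d=D]
7: W B5 -> L1 miss wb->B1  d=D]
8: W B5 -> L1 hit  d=D]
9: R B2 -> L2 miss  d=-]
10: W B2 -> L2 hit  d=D]
11: R B2 -> L2 hit  d=D]
12: R B3 -> L3 hit  d=D]
13: R B2 -> L2 hit  d=D]
14: W B2 -> L2 hit  d=D]

DIRTY = [2, 3, 5]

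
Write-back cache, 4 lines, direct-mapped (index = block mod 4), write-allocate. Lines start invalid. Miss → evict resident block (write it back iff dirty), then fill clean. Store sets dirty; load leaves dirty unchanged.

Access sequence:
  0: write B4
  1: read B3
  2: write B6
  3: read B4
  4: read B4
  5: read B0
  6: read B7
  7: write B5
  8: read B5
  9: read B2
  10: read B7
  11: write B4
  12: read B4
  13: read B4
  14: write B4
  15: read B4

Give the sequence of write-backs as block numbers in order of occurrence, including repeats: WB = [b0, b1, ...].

0: W B4 -> L0 miss  d=D]
1: R B3 -> L3 miss  d=-]
2: W B6 -> L2 miss  d=D]
3: R B4 -> L0 hit  d=D]
4: R B4 -> L0 hit  d=D]
5: R B0 -> L0 miss wb->B4  d=-]
6: R B7 -> L3 miss  d=-]
7: W B5 -> L1 miss  d=D]
8: R B5 -> L1 hit  d=D]
9: R B2 -> L2 miss wb->B6  d=-]
10: R B7 -> L3 hit  d=-]
11: W B4 -> L0 miss  d=D]
12: R B4 -> L0 hit  d=D]
13: R B4 -> L0 hit  d=D]
14: W B4 -> L0 hit  d=D]
15: R B4 -> L0 hit  d=D]

WB = [4, 6]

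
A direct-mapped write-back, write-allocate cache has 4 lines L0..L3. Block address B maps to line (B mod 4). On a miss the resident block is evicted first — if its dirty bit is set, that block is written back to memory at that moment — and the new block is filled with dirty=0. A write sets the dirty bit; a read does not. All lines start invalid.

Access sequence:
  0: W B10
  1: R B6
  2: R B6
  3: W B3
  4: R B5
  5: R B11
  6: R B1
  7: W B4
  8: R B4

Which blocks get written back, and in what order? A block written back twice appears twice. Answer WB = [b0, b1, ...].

WB = [10, 3]

0: W B10 → L2 miss [D]
1: R B6 → L2 miss wb→B10 [-]
2: R B6 → L2 hit [-]
3: W B3 → L3 miss [D]
4: R B5 → L1 miss [-]
5: R B11 → L3 miss wb→B3 [-]
6: R B1 → L1 miss [-]
7: W B4 → L0 miss [D]
8: R B4 → L0 hit [D]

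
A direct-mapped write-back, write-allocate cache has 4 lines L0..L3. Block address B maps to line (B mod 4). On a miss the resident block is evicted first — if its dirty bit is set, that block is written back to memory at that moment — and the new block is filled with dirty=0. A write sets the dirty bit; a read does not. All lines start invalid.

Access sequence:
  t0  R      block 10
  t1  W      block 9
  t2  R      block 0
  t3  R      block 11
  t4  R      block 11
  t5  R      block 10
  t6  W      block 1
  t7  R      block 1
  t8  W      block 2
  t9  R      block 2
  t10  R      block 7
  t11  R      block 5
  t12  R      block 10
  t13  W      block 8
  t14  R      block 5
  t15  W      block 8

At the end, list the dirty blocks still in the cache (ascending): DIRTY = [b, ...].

0: R B10 -> L2 miss  d=-]
1: W B9 -> L1 miss  d=D]
2: R B0 -> L0 miss  d=-]
3: R B11 -> L3 miss  d=-]
4: R B11 -> L3 hit  d=-]
5: R B10 -> L2 hit  d=-]
6: W B1 -> L1 miss wb->B9  d=D]
7: R B1 -> L1 hit  d=D]
8: W B2 -> L2 miss  d=D]
9: R B2 -> L2 hit  d=D]
10: R B7 -> L3 miss  d=-]
11: R B5 -> L1 miss wb->B1  d=-]
12: R B10 -> L2 miss wb->B2  d=-]
13: W B8 -> L0 miss  d=D]
14: R B5 -> L1 hit  d=-]
15: W B8 -> L0 hit  d=D]

DIRTY = [8]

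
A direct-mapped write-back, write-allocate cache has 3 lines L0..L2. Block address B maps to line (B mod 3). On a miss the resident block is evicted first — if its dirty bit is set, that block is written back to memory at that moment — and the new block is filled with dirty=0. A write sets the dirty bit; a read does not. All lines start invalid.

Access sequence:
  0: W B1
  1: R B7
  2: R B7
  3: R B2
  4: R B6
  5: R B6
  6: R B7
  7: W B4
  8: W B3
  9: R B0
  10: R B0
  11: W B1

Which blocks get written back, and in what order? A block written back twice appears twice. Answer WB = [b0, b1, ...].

0: W B1 -> L1 miss  d=D]
1: R B7 -> L1 miss wb->B1  d=-]
2: R B7 -> L1 hit  d=-]
3: R B2 -> L2 miss  d=-]
4: R B6 -> L0 miss  d=-]
5: R B6 -> L0 hit  d=-]
6: R B7 -> L1 hit  d=-]
7: W B4 -> L1 miss  d=D]
8: W B3 -> L0 miss  d=D]
9: R B0 -> L0 miss wb->B3  d=-]
10: R B0 -> L0 hit  d=-]
11: W B1 -> L1 miss wb->B4  d=D]

WB = [1, 3, 4]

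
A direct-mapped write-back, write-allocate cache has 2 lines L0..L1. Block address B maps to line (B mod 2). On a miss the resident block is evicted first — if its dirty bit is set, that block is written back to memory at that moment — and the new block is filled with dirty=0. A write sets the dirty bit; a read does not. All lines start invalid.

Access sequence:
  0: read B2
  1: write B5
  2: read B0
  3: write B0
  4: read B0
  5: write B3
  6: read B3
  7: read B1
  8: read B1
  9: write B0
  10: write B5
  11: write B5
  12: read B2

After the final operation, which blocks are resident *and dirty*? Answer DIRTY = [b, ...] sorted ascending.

DIRTY = [5]

0: R B2 → L0 miss [-]
1: W B5 → L1 miss [D]
2: R B0 → L0 miss [-]
3: W B0 → L0 hit [D]
4: R B0 → L0 hit [D]
5: W B3 → L1 miss wb→B5 [D]
6: R B3 → L1 hit [D]
7: R B1 → L1 miss wb→B3 [-]
8: R B1 → L1 hit [-]
9: W B0 → L0 hit [D]
10: W B5 → L1 miss [D]
11: W B5 → L1 hit [D]
12: R B2 → L0 miss wb→B0 [-]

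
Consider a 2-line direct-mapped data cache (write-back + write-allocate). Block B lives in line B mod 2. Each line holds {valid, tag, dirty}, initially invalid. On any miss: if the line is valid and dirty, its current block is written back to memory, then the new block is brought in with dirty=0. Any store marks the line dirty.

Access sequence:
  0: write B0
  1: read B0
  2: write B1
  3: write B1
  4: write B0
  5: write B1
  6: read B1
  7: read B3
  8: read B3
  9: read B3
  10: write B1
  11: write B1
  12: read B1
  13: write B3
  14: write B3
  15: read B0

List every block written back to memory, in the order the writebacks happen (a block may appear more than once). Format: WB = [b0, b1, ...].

  0 | W B0 → L0 miss [D]
  1 | R B0 → L0 hit [D]
  2 | W B1 → L1 miss [D]
  3 | W B1 → L1 hit [D]
  4 | W B0 → L0 hit [D]
  5 | W B1 → L1 hit [D]
  6 | R B1 → L1 hit [D]
  7 | R B3 → L1 miss wb→B1 [-]
  8 | R B3 → L1 hit [-]
  9 | R B3 → L1 hit [-]
  10 | W B1 → L1 miss [D]
  11 | W B1 → L1 hit [D]
  12 | R B1 → L1 hit [D]
  13 | W B3 → L1 miss wb→B1 [D]
  14 | W B3 → L1 hit [D]
  15 | R B0 → L0 hit [D]

WB = [1, 1]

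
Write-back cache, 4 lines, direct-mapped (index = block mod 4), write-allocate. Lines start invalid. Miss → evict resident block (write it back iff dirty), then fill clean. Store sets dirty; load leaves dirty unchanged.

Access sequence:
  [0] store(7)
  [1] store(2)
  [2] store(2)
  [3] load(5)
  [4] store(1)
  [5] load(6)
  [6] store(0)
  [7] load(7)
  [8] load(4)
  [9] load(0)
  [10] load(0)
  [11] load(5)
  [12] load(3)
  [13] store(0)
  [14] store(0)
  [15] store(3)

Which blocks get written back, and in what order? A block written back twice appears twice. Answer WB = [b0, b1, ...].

0: W B7 → L3 miss [D]
1: W B2 → L2 miss [D]
2: W B2 → L2 hit [D]
3: R B5 → L1 miss [-]
4: W B1 → L1 miss [D]
5: R B6 → L2 miss wb→B2 [-]
6: W B0 → L0 miss [D]
7: R B7 → L3 hit [D]
8: R B4 → L0 miss wb→B0 [-]
9: R B0 → L0 miss [-]
10: R B0 → L0 hit [-]
11: R B5 → L1 miss wb→B1 [-]
12: R B3 → L3 miss wb→B7 [-]
13: W B0 → L0 hit [D]
14: W B0 → L0 hit [D]
15: W B3 → L3 hit [D]

WB = [2, 0, 1, 7]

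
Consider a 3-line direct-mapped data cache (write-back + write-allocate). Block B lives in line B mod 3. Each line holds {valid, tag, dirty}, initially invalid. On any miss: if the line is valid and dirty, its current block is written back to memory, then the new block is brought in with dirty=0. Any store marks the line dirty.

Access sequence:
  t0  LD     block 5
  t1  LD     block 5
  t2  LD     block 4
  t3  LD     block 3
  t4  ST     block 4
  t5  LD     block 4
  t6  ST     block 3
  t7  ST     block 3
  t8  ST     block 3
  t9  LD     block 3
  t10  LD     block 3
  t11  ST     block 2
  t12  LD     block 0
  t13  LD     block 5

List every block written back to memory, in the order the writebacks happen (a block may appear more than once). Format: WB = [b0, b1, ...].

WB = [3, 2]

0: R B5 → L2 miss [-]
1: R B5 → L2 hit [-]
2: R B4 → L1 miss [-]
3: R B3 → L0 miss [-]
4: W B4 → L1 hit [D]
5: R B4 → L1 hit [D]
6: W B3 → L0 hit [D]
7: W B3 → L0 hit [D]
8: W B3 → L0 hit [D]
9: R B3 → L0 hit [D]
10: R B3 → L0 hit [D]
11: W B2 → L2 miss [D]
12: R B0 → L0 miss wb→B3 [-]
13: R B5 → L2 miss wb→B2 [-]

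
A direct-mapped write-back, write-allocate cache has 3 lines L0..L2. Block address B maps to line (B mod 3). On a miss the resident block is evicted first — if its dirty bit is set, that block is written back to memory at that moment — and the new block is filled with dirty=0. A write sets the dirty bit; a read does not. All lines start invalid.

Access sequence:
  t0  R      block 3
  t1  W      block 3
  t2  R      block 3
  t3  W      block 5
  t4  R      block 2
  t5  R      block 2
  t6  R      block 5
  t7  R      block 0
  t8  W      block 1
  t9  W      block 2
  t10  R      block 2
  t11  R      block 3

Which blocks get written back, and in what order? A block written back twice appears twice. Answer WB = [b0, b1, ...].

WB = [5, 3]

0: R B3 -> L0 miss  d=-]
1: W B3 -> L0 hit  d=D]
2: R B3 -> L0 hit  d=D]
3: W B5 -> L2 miss  d=D]
4: R B2 -> L2 miss wb->B5  d=-]
5: R B2 -> L2 hit  d=-]
6: R B5 -> L2 miss  d=-]
7: R B0 -> L0 miss wb->B3  d=-]
8: W B1 -> L1 miss  d=D]
9: W B2 -> L2 miss  d=D]
10: R B2 -> L2 hit  d=D]
11: R B3 -> L0 miss  d=-]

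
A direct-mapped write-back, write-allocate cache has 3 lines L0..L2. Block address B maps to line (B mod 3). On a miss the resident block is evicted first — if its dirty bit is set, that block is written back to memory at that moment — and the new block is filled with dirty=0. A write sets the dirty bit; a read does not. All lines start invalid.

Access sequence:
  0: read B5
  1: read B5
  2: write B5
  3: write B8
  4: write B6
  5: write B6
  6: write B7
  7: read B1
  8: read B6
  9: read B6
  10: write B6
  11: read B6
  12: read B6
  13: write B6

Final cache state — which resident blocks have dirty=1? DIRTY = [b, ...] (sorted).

  0 | R B5 → L2 miss [-]
  1 | R B5 → L2 hit [-]
  2 | W B5 → L2 hit [D]
  3 | W B8 → L2 miss wb→B5 [D]
  4 | W B6 → L0 miss [D]
  5 | W B6 → L0 hit [D]
  6 | W B7 → L1 miss [D]
  7 | R B1 → L1 miss wb→B7 [-]
  8 | R B6 → L0 hit [D]
  9 | R B6 → L0 hit [D]
  10 | W B6 → L0 hit [D]
  11 | R B6 → L0 hit [D]
  12 | R B6 → L0 hit [D]
  13 | W B6 → L0 hit [D]

DIRTY = [6, 8]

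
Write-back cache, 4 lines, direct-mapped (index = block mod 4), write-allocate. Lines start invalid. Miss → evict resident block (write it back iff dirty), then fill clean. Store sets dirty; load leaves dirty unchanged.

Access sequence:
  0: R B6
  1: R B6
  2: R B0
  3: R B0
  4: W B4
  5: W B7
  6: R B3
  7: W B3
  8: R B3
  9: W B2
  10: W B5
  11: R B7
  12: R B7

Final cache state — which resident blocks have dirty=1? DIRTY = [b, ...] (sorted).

DIRTY = [2, 4, 5]

0: R B6 → L2 miss [-]
1: R B6 → L2 hit [-]
2: R B0 → L0 miss [-]
3: R B0 → L0 hit [-]
4: W B4 → L0 miss [D]
5: W B7 → L3 miss [D]
6: R B3 → L3 miss wb→B7 [-]
7: W B3 → L3 hit [D]
8: R B3 → L3 hit [D]
9: W B2 → L2 miss [D]
10: W B5 → L1 miss [D]
11: R B7 → L3 miss wb→B3 [-]
12: R B7 → L3 hit [-]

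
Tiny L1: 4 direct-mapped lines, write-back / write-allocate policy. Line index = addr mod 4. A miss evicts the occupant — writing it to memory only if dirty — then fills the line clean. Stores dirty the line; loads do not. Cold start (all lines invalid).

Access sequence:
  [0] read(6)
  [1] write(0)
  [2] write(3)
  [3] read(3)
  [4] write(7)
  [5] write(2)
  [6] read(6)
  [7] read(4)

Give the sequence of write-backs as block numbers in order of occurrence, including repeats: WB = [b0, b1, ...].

WB = [3, 2, 0]

0: R B6 → L2 miss [-]
1: W B0 → L0 miss [D]
2: W B3 → L3 miss [D]
3: R B3 → L3 hit [D]
4: W B7 → L3 miss wb→B3 [D]
5: W B2 → L2 miss [D]
6: R B6 → L2 miss wb→B2 [-]
7: R B4 → L0 miss wb→B0 [-]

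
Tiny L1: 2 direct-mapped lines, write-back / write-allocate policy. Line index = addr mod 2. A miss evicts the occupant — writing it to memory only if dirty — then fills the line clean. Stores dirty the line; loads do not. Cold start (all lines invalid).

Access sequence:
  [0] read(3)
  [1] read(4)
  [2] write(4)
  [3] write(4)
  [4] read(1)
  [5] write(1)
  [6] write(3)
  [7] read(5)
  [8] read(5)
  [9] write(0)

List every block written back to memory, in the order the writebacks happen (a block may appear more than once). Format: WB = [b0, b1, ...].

0: R B3 → L1 miss [-]
1: R B4 → L0 miss [-]
2: W B4 → L0 hit [D]
3: W B4 → L0 hit [D]
4: R B1 → L1 miss [-]
5: W B1 → L1 hit [D]
6: W B3 → L1 miss wb→B1 [D]
7: R B5 → L1 miss wb→B3 [-]
8: R B5 → L1 hit [-]
9: W B0 → L0 miss wb→B4 [D]

WB = [1, 3, 4]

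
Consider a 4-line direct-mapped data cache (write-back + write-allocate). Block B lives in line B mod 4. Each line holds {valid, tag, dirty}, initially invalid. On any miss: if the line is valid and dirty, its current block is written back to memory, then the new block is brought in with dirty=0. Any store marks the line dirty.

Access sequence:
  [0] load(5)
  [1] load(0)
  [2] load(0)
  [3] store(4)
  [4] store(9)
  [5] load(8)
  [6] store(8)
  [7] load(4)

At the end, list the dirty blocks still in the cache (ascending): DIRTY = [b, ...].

DIRTY = [9]

0: R B5 → L1 miss [-]
1: R B0 → L0 miss [-]
2: R B0 → L0 hit [-]
3: W B4 → L0 miss [D]
4: W B9 → L1 miss [D]
5: R B8 → L0 miss wb→B4 [-]
6: W B8 → L0 hit [D]
7: R B4 → L0 miss wb→B8 [-]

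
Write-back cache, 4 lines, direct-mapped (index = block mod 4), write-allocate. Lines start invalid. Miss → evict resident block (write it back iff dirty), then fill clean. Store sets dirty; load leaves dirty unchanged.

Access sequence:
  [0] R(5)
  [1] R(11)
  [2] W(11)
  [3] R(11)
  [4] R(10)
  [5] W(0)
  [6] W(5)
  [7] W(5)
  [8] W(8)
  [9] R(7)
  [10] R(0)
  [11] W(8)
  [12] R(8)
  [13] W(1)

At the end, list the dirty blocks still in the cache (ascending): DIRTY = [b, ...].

DIRTY = [1, 8]

  0 | R B5 → L1 miss [-]
  1 | R B11 → L3 miss [-]
  2 | W B11 → L3 hit [D]
  3 | R B11 → L3 hit [D]
  4 | R B10 → L2 miss [-]
  5 | W B0 → L0 miss [D]
  6 | W B5 → L1 hit [D]
  7 | W B5 → L1 hit [D]
  8 | W B8 → L0 miss wb→B0 [D]
  9 | R B7 → L3 miss wb→B11 [-]
  10 | R B0 → L0 miss wb→B8 [-]
  11 | W B8 → L0 miss [D]
  12 | R B8 → L0 hit [D]
  13 | W B1 → L1 miss wb→B5 [D]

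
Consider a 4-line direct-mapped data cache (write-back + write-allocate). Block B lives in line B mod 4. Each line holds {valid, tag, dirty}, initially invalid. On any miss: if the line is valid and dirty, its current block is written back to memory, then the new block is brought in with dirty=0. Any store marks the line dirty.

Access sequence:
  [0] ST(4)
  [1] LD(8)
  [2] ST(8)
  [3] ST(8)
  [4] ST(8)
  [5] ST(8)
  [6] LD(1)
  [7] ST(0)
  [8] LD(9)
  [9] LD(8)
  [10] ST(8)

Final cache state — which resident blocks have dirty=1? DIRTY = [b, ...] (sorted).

0: W B4 → L0 miss [D]
1: R B8 → L0 miss wb→B4 [-]
2: W B8 → L0 hit [D]
3: W B8 → L0 hit [D]
4: W B8 → L0 hit [D]
5: W B8 → L0 hit [D]
6: R B1 → L1 miss [-]
7: W B0 → L0 miss wb→B8 [D]
8: R B9 → L1 miss [-]
9: R B8 → L0 miss wb→B0 [-]
10: W B8 → L0 hit [D]

DIRTY = [8]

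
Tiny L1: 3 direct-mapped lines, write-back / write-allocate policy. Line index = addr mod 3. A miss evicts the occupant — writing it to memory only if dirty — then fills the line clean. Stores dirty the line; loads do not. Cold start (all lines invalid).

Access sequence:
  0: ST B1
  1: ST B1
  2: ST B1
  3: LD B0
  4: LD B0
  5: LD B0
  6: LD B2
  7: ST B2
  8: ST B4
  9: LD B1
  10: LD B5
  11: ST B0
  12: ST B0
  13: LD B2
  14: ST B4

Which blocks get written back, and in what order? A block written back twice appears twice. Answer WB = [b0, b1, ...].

WB = [1, 4, 2]

  0 | W B1 → L1 miss [D]
  1 | W B1 → L1 hit [D]
  2 | W B1 → L1 hit [D]
  3 | R B0 → L0 miss [-]
  4 | R B0 → L0 hit [-]
  5 | R B0 → L0 hit [-]
  6 | R B2 → L2 miss [-]
  7 | W B2 → L2 hit [D]
  8 | W B4 → L1 miss wb→B1 [D]
  9 | R B1 → L1 miss wb→B4 [-]
  10 | R B5 → L2 miss wb→B2 [-]
  11 | W B0 → L0 hit [D]
  12 | W B0 → L0 hit [D]
  13 | R B2 → L2 miss [-]
  14 | W B4 → L1 miss [D]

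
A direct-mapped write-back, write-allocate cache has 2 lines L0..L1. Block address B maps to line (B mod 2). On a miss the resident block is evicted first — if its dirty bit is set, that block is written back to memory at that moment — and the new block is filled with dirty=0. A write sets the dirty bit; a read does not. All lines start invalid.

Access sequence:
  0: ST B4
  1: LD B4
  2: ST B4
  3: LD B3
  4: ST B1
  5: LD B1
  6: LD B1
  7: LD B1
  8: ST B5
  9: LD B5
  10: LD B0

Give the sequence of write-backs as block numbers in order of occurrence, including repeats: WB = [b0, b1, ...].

WB = [1, 4]

  0 | W B4 → L0 miss [D]
  1 | R B4 → L0 hit [D]
  2 | W B4 → L0 hit [D]
  3 | R B3 → L1 miss [-]
  4 | W B1 → L1 miss [D]
  5 | R B1 → L1 hit [D]
  6 | R B1 → L1 hit [D]
  7 | R B1 → L1 hit [D]
  8 | W B5 → L1 miss wb→B1 [D]
  9 | R B5 → L1 hit [D]
  10 | R B0 → L0 miss wb→B4 [-]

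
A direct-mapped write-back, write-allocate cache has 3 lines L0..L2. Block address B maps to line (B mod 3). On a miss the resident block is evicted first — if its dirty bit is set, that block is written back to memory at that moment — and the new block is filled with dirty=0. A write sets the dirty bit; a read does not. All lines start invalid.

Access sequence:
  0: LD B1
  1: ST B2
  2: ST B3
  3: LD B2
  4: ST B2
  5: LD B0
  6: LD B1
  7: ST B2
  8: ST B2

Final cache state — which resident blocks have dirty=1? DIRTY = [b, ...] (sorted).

DIRTY = [2]

0: R B1 -> L1 miss  d=-]
1: W B2 -> L2 miss  d=D]
2: W B3 -> L0 miss  d=D]
3: R B2 -> L2 hit  d=D]
4: W B2 -> L2 hit  d=D]
5: R B0 -> L0 miss wb->B3  d=-]
6: R B1 -> L1 hit  d=-]
7: W B2 -> L2 hit  d=D]
8: W B2 -> L2 hit  d=D]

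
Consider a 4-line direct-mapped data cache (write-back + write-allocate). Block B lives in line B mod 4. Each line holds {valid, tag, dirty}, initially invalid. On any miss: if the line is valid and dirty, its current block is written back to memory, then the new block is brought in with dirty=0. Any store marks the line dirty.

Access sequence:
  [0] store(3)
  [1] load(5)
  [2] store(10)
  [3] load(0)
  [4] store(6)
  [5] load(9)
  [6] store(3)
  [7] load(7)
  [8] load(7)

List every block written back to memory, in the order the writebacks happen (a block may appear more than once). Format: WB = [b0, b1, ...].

0: W B3 -> L3 miss  d=D]
1: R B5 -> L1 miss  d=-]
2: W B10 -> L2 miss  d=D]
3: R B0 -> L0 miss  d=-]
4: W B6 -> L2 miss wb->B10  d=D]
5: R B9 -> L1 miss  d=-]
6: W B3 -> L3 hit  d=D]
7: R B7 -> L3 miss wb->B3  d=-]
8: R B7 -> L3 hit  d=-]

WB = [10, 3]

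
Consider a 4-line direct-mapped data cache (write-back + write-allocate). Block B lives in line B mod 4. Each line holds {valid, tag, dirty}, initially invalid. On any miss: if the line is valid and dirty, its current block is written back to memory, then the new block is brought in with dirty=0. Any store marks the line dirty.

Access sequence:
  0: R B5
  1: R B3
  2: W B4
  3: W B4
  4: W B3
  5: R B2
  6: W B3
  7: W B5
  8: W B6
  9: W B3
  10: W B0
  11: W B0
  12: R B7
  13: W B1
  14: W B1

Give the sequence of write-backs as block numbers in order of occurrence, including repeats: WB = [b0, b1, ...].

0: R B5 -> L1 miss  d=-]
1: R B3 -> L3 miss  d=-]
2: W B4 -> L0 miss  d=D]
3: W B4 -> L0 hit  d=D]
4: W B3 -> L3 hit  d=D]
5: R B2 -> L2 miss  d=-]
6: W B3 -> L3 hit  d=D]
7: W B5 -> L1 hit  d=D]
8: W B6 -> L2 miss  d=D]
9: W B3 -> L3 hit  d=D]
10: W B0 -> L0 miss wb->B4  d=D]
11: W B0 -> L0 hit  d=D]
12: R B7 -> L3 miss wb->B3  d=-]
13: W B1 -> L1 miss wb->B5  d=D]
14: W B1 -> L1 hit  d=D]

WB = [4, 3, 5]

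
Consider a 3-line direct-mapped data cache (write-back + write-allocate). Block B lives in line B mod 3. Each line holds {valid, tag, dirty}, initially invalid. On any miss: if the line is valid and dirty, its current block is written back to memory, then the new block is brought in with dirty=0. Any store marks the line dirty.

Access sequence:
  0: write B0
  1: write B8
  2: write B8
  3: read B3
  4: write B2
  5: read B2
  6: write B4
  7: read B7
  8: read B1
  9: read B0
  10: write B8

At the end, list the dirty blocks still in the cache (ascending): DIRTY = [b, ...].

0: W B0 → L0 miss [D]
1: W B8 → L2 miss [D]
2: W B8 → L2 hit [D]
3: R B3 → L0 miss wb→B0 [-]
4: W B2 → L2 miss wb→B8 [D]
5: R B2 → L2 hit [D]
6: W B4 → L1 miss [D]
7: R B7 → L1 miss wb→B4 [-]
8: R B1 → L1 miss [-]
9: R B0 → L0 miss [-]
10: W B8 → L2 miss wb→B2 [D]

DIRTY = [8]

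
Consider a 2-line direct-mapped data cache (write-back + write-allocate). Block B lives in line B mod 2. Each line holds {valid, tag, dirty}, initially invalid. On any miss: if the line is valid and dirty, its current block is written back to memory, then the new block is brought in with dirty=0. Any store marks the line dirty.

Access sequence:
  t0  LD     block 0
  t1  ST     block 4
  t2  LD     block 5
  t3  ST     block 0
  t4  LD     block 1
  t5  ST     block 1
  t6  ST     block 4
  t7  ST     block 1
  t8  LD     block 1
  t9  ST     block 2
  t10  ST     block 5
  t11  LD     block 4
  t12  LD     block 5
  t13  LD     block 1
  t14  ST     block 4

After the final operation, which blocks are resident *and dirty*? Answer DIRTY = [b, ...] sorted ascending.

0: R B0 → L0 miss [-]
1: W B4 → L0 miss [D]
2: R B5 → L1 miss [-]
3: W B0 → L0 miss wb→B4 [D]
4: R B1 → L1 miss [-]
5: W B1 → L1 hit [D]
6: W B4 → L0 miss wb→B0 [D]
7: W B1 → L1 hit [D]
8: R B1 → L1 hit [D]
9: W B2 → L0 miss wb→B4 [D]
10: W B5 → L1 miss wb→B1 [D]
11: R B4 → L0 miss wb→B2 [-]
12: R B5 → L1 hit [D]
13: R B1 → L1 miss wb→B5 [-]
14: W B4 → L0 hit [D]

DIRTY = [4]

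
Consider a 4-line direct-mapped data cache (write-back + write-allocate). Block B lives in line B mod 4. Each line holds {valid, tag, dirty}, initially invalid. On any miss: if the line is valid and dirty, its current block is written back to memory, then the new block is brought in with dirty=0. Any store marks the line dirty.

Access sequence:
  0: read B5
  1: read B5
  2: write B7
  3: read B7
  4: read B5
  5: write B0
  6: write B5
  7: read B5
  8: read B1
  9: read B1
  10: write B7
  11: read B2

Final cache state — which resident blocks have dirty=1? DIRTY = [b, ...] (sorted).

DIRTY = [0, 7]

  0 | R B5 → L1 miss [-]
  1 | R B5 → L1 hit [-]
  2 | W B7 → L3 miss [D]
  3 | R B7 → L3 hit [D]
  4 | R B5 → L1 hit [-]
  5 | W B0 → L0 miss [D]
  6 | W B5 → L1 hit [D]
  7 | R B5 → L1 hit [D]
  8 | R B1 → L1 miss wb→B5 [-]
  9 | R B1 → L1 hit [-]
  10 | W B7 → L3 hit [D]
  11 | R B2 → L2 miss [-]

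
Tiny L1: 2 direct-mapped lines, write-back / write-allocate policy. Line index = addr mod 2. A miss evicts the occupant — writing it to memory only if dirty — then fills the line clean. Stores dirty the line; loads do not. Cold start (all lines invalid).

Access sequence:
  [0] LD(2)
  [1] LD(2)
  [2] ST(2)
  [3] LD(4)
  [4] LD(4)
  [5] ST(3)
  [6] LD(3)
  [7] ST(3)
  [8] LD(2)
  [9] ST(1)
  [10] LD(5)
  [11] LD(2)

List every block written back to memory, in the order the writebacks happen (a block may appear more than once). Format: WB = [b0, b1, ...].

0: R B2 → L0 miss [-]
1: R B2 → L0 hit [-]
2: W B2 → L0 hit [D]
3: R B4 → L0 miss wb→B2 [-]
4: R B4 → L0 hit [-]
5: W B3 → L1 miss [D]
6: R B3 → L1 hit [D]
7: W B3 → L1 hit [D]
8: R B2 → L0 miss [-]
9: W B1 → L1 miss wb→B3 [D]
10: R B5 → L1 miss wb→B1 [-]
11: R B2 → L0 hit [-]

WB = [2, 3, 1]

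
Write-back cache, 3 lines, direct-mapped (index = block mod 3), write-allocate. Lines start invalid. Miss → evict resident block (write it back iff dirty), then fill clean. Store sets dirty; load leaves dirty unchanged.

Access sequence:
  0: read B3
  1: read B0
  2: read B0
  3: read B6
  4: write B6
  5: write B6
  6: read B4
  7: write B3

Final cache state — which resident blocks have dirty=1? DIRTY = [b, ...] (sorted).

0: R B3 → L0 miss [-]
1: R B0 → L0 miss [-]
2: R B0 → L0 hit [-]
3: R B6 → L0 miss [-]
4: W B6 → L0 hit [D]
5: W B6 → L0 hit [D]
6: R B4 → L1 miss [-]
7: W B3 → L0 miss wb→B6 [D]

DIRTY = [3]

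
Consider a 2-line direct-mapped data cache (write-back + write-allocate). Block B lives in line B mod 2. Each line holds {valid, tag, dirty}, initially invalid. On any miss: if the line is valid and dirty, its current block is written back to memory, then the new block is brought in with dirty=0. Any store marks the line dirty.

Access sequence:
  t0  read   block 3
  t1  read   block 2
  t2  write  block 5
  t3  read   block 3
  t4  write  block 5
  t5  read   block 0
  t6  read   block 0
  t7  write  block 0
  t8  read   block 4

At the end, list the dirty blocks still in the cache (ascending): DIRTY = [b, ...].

  0 | R B3 → L1 miss [-]
  1 | R B2 → L0 miss [-]
  2 | W B5 → L1 miss [D]
  3 | R B3 → L1 miss wb→B5 [-]
  4 | W B5 → L1 miss [D]
  5 | R B0 → L0 miss [-]
  6 | R B0 → L0 hit [-]
  7 | W B0 → L0 hit [D]
  8 | R B4 → L0 miss wb→B0 [-]

DIRTY = [5]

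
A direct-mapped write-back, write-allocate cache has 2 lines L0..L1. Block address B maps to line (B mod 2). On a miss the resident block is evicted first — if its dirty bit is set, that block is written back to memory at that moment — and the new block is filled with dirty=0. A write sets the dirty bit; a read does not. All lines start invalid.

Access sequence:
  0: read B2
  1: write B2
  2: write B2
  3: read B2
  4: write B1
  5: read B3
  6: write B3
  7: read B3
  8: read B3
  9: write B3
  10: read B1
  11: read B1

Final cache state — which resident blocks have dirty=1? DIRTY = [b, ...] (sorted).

  0 | R B2 → L0 miss [-]
  1 | W B2 → L0 hit [D]
  2 | W B2 → L0 hit [D]
  3 | R B2 → L0 hit [D]
  4 | W B1 → L1 miss [D]
  5 | R B3 → L1 miss wb→B1 [-]
  6 | W B3 → L1 hit [D]
  7 | R B3 → L1 hit [D]
  8 | R B3 → L1 hit [D]
  9 | W B3 → L1 hit [D]
  10 | R B1 → L1 miss wb→B3 [-]
  11 | R B1 → L1 hit [-]

DIRTY = [2]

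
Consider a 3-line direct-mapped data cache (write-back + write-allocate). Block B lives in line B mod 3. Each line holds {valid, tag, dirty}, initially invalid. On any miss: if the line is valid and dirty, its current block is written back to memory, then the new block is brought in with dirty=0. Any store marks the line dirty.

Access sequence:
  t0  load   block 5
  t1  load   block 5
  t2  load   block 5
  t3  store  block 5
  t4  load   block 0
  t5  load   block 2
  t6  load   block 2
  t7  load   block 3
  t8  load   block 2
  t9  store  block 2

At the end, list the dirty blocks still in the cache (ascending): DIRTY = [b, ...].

0: R B5 → L2 miss [-]
1: R B5 → L2 hit [-]
2: R B5 → L2 hit [-]
3: W B5 → L2 hit [D]
4: R B0 → L0 miss [-]
5: R B2 → L2 miss wb→B5 [-]
6: R B2 → L2 hit [-]
7: R B3 → L0 miss [-]
8: R B2 → L2 hit [-]
9: W B2 → L2 hit [D]

DIRTY = [2]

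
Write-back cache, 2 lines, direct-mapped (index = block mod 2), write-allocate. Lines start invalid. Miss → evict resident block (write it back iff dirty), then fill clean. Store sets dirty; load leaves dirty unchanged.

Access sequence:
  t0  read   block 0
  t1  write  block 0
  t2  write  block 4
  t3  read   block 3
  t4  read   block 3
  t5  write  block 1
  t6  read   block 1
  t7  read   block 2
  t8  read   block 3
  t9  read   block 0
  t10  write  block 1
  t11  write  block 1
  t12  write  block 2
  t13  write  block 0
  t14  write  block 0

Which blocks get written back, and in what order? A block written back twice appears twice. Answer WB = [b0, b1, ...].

WB = [0, 4, 1, 2]

0: R B0 -> L0 miss  d=-]
1: W B0 -> L0 hit  d=D]
2: W B4 -> L0 miss wb->B0  d=D]
3: R B3 -> L1 miss  d=-]
4: R B3 -> L1 hit  d=-]
5: W B1 -> L1 miss  d=D]
6: R B1 -> L1 hit  d=D]
7: R B2 -> L0 miss wb->B4  d=-]
8: R B3 -> L1 miss wb->B1  d=-]
9: R B0 -> L0 miss  d=-]
10: W B1 -> L1 miss  d=D]
11: W B1 -> L1 hit  d=D]
12: W B2 -> L0 miss  d=D]
13: W B0 -> L0 miss wb->B2  d=D]
14: W B0 -> L0 hit  d=D]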